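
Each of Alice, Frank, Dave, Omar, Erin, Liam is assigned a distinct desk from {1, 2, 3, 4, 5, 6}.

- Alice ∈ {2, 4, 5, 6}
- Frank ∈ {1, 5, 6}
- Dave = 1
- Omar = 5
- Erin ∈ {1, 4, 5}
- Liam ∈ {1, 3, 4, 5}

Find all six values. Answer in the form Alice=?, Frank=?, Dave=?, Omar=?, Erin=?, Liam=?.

Dave has just one choice, so Dave = 1. Eliminate 1 elsewhere: Frank, Erin, Liam.
Omar's domain is down to {5}, so Omar = 5. Eliminate 5 elsewhere: Alice, Frank, Erin, Liam.
Erin's domain is down to {4}, so Erin = 4. Remove 4 from Alice, Liam.
Liam has just one choice, so Liam = 3.
That leaves Frank = 6. Eliminate 6 elsewhere: Alice.
Alice's domain is down to {2}, so Alice = 2.

Alice=2, Frank=6, Dave=1, Omar=5, Erin=4, Liam=3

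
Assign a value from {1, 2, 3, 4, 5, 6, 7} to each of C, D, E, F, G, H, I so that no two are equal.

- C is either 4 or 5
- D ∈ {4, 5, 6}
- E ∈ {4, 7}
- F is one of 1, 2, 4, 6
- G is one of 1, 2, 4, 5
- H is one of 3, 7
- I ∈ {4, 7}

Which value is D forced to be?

6

The 7 variables draw from only 7 values {1, 2, 3, 4, 5, 6, 7}, so each is used; only H can be 3, hence H = 3.
The 2 variables E and I are confined to {4, 7}, which locks those values in; drop them from C, D, F, G.
C must be 5 (only option left). Strike 5 from D, G.
So D = 6.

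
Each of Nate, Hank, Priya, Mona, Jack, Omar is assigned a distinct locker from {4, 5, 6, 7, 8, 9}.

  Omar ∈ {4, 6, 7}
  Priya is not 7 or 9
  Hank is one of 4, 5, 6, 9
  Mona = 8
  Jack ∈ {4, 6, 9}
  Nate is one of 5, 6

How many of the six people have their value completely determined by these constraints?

2

Mona's domain is down to {8}, so Mona = 8. So Priya can't be 8.
Among the 5 still-open variables, 7 fits only Omar (and all 5 values in {4, 5, 6, 7, 9} must be used), so Omar = 7.
Determined: Mona=8, Omar=7. The other people each still have more than one consistent value. That makes 2.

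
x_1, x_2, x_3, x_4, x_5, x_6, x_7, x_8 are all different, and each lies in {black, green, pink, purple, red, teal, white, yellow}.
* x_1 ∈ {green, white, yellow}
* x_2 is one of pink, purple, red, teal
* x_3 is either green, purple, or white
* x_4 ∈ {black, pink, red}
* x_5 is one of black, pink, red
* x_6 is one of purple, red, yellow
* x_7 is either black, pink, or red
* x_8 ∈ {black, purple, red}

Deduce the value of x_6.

yellow

Among the 8 variables, teal fits only x_2 (and all 8 values in {black, green, pink, purple, red, teal, white, yellow} must be used), so x_2 = teal.
x_4, x_5, x_7 share exactly the 3 values {black, pink, red}; by pigeonhole those values go to them, so strike black, pink, red from x_6, x_8.
That leaves x_8 = purple. Remove purple from x_3, x_6.
So x_6 = yellow.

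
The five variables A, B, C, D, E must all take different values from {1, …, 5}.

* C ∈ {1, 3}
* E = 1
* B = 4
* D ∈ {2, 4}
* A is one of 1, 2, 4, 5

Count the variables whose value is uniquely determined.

B has just one choice, so B = 4. So A, D can't be 4.
D has just one choice, so D = 2. So A can't be 2.
E's domain is down to {1}, so E = 1. Remove 1 from A, C.
A's domain is down to {5}, so A = 5.
C has just one choice, so C = 3.
Every variable is fixed: A=5, B=4, C=3, D=2, E=1. That makes 5.

5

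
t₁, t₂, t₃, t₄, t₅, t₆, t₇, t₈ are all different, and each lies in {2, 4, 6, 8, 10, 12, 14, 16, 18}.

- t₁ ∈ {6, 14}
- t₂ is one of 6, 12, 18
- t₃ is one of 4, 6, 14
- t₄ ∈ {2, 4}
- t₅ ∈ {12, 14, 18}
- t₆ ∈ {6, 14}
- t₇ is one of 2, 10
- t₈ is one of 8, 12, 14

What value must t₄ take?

The 8 variables together cover exactly {2, 4, 6, 8, 10, 12, 14, 18} — 8 values for 8 variables — and 8 appears only in t₈'s list, so t₈ = 8.
The 7 still-open variables draw from only 7 values {2, 4, 6, 10, 12, 14, 18}, so each is used; only t₇ can be 10, hence t₇ = 10.
The 6 still-open variables together cover exactly {2, 4, 6, 12, 14, 18} — 6 values for 6 variables — and 2 appears only in t₄'s list, so t₄ = 2.

2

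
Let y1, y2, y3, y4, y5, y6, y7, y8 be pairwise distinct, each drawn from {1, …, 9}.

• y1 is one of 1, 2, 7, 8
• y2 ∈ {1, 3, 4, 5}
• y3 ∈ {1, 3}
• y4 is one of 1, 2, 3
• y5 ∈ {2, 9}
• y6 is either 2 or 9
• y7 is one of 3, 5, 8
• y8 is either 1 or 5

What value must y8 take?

5

The 8 variables together cover exactly {1, 2, 3, 4, 5, 7, 8, 9} — 8 values for 8 variables — and 4 appears only in y2's list, so y2 = 4.
Among the 7 still-open variables, 7 fits only y1 (and all 7 values in {1, 2, 3, 5, 7, 8, 9} must be used), so y1 = 7.
The 6 still-open variables draw from only 6 values {1, 2, 3, 5, 8, 9}, so each is used; only y7 can be 8, hence y7 = 8.
Among the 5 still-open variables, 5 fits only y8 (and all 5 values in {1, 2, 3, 5, 9} must be used), so y8 = 5.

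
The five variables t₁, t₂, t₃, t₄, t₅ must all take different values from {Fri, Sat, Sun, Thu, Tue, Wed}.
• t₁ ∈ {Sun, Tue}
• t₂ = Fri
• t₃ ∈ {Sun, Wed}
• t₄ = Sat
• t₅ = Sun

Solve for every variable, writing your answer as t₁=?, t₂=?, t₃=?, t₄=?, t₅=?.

t₁=Tue, t₂=Fri, t₃=Wed, t₄=Sat, t₅=Sun

t₂'s domain is down to {Fri}, so t₂ = Fri.
That leaves t₄ = Sat.
t₅'s domain is down to {Sun}, so t₅ = Sun. So t₁, t₃ can't be Sun.
That leaves t₁ = Tue.
t₃'s domain is down to {Wed}, so t₃ = Wed.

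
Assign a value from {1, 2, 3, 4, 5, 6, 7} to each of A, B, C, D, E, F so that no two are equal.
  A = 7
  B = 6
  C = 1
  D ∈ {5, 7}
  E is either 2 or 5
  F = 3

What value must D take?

A's domain is down to {7}, so A = 7. Remove 7 from D.
So D = 5.

5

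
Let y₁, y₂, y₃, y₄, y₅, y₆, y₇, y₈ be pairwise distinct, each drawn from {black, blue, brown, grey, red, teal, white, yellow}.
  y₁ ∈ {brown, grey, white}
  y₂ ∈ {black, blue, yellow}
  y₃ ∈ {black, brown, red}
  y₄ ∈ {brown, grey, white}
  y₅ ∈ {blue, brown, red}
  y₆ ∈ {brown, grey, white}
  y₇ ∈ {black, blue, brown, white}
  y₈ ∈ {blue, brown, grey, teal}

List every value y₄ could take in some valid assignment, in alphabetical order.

The 8 variables draw from only 8 values {black, blue, brown, grey, red, teal, white, yellow}, so each is used; only y₈ can be teal, hence y₈ = teal.
The 7 still-open variables together cover exactly {black, blue, brown, grey, red, white, yellow} — 7 values for 7 variables — and yellow appears only in y₂'s list, so y₂ = yellow.
y₁, y₄, y₆ between them cover only {brown, grey, white} — a naked triple. Remove those values from y₃, y₅, y₇.
No further eliminations apply; y₄ can still be any of brown, grey, white.

brown, grey, white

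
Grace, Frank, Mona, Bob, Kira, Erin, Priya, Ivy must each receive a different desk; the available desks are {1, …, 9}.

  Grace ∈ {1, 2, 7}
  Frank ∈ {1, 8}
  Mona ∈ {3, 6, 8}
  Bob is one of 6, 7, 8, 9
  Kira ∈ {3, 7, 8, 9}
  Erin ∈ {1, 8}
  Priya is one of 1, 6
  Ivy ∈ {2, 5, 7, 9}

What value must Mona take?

3

The 8 variables draw from only 8 values {1, 2, 3, 5, 6, 7, 8, 9}, so each is used; only Ivy can be 5, hence Ivy = 5.
The 7 still-open variables together cover exactly {1, 2, 3, 6, 7, 8, 9} — 7 values for 7 variables — and 2 appears only in Grace's list, so Grace = 2.
Frank and Erin share exactly the 2 values {1, 8}; by pigeonhole those values go to them, so strike 1, 8 from Mona, Bob, Kira, Priya.
Priya must be 6 (only option left). Strike 6 from Mona, Bob.
So Mona = 3.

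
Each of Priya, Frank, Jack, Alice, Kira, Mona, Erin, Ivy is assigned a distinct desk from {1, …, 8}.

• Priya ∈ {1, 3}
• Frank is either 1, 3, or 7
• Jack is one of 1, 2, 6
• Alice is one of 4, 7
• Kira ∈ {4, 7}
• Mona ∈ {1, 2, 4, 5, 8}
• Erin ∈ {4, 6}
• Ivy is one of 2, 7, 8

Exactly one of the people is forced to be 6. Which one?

The 8 variables draw from only 8 values {1, 2, 3, 4, 5, 6, 7, 8}, so each is used; only Mona can be 5, hence Mona = 5.
The 7 still-open variables together cover exactly {1, 2, 3, 4, 6, 7, 8} — 7 values for 7 variables — and 8 appears only in Ivy's list, so Ivy = 8.
The 6 still-open variables draw from only 6 values {1, 2, 3, 4, 6, 7}, so each is used; only Jack can be 2, hence Jack = 2.
Among the 5 still-open variables, 6 fits only Erin (and all 5 values in {1, 3, 4, 6, 7} must be used), so Erin = 6.

Erin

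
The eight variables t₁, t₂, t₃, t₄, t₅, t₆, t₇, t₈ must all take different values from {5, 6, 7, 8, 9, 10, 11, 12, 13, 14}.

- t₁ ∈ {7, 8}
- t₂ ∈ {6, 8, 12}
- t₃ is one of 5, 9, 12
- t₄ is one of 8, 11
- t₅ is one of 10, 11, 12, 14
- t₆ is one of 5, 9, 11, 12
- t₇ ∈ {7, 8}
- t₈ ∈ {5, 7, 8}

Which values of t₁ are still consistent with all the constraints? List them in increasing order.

7, 8

t₁ and t₇ between them cover only {7, 8} — a naked pair. Remove those values from t₂, t₄, t₈.
t₄'s domain is down to {11}, so t₄ = 11. Eliminate 11 elsewhere: t₅, t₆.
t₈ must be 5 (only option left). So t₃, t₆ can't be 5.
The 2 variables t₃ and t₆ are confined to {9, 12}, which locks those values in; drop them from t₂, t₅.
t₂ must be 6 (only option left).
No further eliminations apply; t₁ can still be any of 7, 8.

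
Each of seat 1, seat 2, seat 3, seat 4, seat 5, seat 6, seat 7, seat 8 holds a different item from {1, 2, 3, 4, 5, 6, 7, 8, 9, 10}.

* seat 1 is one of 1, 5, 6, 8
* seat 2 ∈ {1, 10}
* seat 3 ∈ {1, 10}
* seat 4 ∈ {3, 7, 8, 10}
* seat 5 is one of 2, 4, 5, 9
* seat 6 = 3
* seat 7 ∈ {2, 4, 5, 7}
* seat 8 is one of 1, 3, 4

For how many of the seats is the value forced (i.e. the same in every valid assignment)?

seat 6 has just one choice, so seat 6 = 3. Strike 3 from seat 4, seat 8.
The 2 variables seat 2 and seat 3 are confined to {1, 10}, which locks those values in; drop them from seat 1, seat 4, seat 8.
seat 8 must be 4 (only option left). Remove 4 from seat 5, seat 7.
Determined: seat 6=3, seat 8=4. The other seats each still have more than one consistent value. That makes 2.

2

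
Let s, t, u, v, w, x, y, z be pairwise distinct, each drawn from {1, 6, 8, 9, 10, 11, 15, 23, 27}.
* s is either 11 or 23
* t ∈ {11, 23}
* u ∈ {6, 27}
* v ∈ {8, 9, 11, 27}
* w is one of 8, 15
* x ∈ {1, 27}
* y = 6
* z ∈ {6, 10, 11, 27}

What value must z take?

y's domain is down to {6}, so y = 6. So u, z can't be 6.
That leaves u = 27. Remove 27 from v, x, z.
That leaves x = 1.
s and t share exactly the 2 values {11, 23}; by pigeonhole those values go to them, so strike 11, 23 from v, z.
So z = 10.

10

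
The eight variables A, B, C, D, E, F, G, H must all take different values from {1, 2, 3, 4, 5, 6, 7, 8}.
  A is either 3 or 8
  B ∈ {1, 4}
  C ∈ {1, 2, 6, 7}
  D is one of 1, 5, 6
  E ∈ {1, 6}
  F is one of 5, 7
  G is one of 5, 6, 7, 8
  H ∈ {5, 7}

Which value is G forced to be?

8

The 8 variables together cover exactly {1, 2, 3, 4, 5, 6, 7, 8} — 8 values for 8 variables — and 2 appears only in C's list, so C = 2.
The 7 still-open variables draw from only 7 values {1, 3, 4, 5, 6, 7, 8}, so each is used; only A can be 3, hence A = 3.
The 6 still-open variables draw from only 6 values {1, 4, 5, 6, 7, 8}, so each is used; only B can be 4, hence B = 4.
The 5 still-open variables draw from only 5 values {1, 5, 6, 7, 8}, so each is used; only G can be 8, hence G = 8.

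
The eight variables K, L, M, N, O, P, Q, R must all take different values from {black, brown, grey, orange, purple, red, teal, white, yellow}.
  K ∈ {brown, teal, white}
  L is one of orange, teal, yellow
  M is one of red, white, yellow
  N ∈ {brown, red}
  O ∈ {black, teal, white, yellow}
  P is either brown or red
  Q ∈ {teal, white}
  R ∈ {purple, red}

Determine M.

yellow

The 8 variables draw from only 8 values {black, brown, orange, purple, red, teal, white, yellow}, so each is used; only O can be black, hence O = black.
Among the 7 still-open variables, orange fits only L (and all 7 values in {brown, orange, purple, red, teal, white, yellow} must be used), so L = orange.
Among the 6 still-open variables, purple fits only R (and all 6 values in {brown, purple, red, teal, white, yellow} must be used), so R = purple.
The 5 still-open variables draw from only 5 values {brown, red, teal, white, yellow}, so each is used; only M can be yellow, hence M = yellow.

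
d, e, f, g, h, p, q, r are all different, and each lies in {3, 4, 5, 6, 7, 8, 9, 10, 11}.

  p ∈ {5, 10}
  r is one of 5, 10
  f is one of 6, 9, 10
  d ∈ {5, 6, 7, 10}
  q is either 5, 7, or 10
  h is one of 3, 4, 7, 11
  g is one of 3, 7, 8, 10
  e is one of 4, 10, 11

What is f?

9

p and r share exactly the 2 values {5, 10}; by pigeonhole those values go to them, so strike 5, 10 from d, e, f, g, q.
q's domain is down to {7}, so q = 7. So d, g, h can't be 7.
That leaves d = 6. Strike 6 from f.
So f = 9.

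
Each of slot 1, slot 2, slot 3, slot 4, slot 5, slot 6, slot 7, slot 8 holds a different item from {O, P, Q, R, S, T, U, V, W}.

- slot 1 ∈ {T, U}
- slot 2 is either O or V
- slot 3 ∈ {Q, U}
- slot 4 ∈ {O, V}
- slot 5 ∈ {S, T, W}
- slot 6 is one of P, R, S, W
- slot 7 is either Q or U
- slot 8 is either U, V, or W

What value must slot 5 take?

S

slot 2 and slot 4 between them cover only {O, V} — a naked pair. Remove those values from slot 8.
slot 3 and slot 7 share exactly the 2 values {Q, U}; by pigeonhole those values go to them, so strike Q, U from slot 1, slot 8.
slot 1 must be T (only option left). Remove T from slot 5.
slot 8's domain is down to {W}, so slot 8 = W. Eliminate W elsewhere: slot 5, slot 6.
So slot 5 = S.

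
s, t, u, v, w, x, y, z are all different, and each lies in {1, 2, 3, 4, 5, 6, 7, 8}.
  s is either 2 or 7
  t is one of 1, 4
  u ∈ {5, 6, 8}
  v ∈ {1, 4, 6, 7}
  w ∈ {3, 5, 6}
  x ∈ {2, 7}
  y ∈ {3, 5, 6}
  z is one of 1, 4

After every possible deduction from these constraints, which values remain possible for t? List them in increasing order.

1, 4

Among the 8 variables, 8 fits only u (and all 8 values in {1, 2, 3, 4, 5, 6, 7, 8} must be used), so u = 8.
s and x between them cover only {2, 7} — a naked pair. Remove those values from v.
The 2 variables t and z are confined to {1, 4}, which locks those values in; drop them from v.
That leaves v = 6. Eliminate 6 elsewhere: w, y.
No further eliminations apply; t can still be any of 1, 4.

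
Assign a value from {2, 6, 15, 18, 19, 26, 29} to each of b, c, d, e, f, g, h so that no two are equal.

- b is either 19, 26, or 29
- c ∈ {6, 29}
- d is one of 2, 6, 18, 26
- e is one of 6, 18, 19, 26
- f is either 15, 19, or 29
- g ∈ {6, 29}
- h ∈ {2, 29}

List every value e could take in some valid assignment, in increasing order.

The 7 variables together cover exactly {2, 6, 15, 18, 19, 26, 29} — 7 values for 7 variables — and 15 appears only in f's list, so f = 15.
c and g between them cover only {6, 29} — a naked pair. Remove those values from b, d, e, h.
h has just one choice, so h = 2. Eliminate 2 elsewhere: d.
No further eliminations apply; e can still be any of 18, 19, 26.

18, 19, 26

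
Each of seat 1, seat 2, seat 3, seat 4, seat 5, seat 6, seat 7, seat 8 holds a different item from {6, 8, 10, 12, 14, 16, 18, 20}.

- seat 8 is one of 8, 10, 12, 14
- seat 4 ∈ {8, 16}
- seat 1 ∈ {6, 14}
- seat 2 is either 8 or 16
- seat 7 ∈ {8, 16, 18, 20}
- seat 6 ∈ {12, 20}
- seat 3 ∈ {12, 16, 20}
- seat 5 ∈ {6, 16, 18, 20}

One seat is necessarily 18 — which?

seat 7

Among the 8 variables, 10 fits only seat 8 (and all 8 values in {6, 8, 10, 12, 14, 16, 18, 20} must be used), so seat 8 = 10.
The 7 still-open variables draw from only 7 values {6, 8, 12, 14, 16, 18, 20}, so each is used; only seat 1 can be 14, hence seat 1 = 14.
The 6 still-open variables together cover exactly {6, 8, 12, 16, 18, 20} — 6 values for 6 variables — and 6 appears only in seat 5's list, so seat 5 = 6.
Among the 5 still-open variables, 18 fits only seat 7 (and all 5 values in {8, 12, 16, 18, 20} must be used), so seat 7 = 18.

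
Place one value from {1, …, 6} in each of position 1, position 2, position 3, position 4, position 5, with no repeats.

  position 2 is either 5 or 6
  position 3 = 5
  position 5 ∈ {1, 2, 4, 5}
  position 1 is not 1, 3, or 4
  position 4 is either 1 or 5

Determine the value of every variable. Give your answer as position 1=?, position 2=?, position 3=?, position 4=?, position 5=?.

position 3 has just one choice, so position 3 = 5. Eliminate 5 elsewhere: position 1, position 2, position 4, position 5.
position 4 must be 1 (only option left). Eliminate 1 elsewhere: position 5.
position 2 has just one choice, so position 2 = 6. Eliminate 6 elsewhere: position 1.
position 1's domain is down to {2}, so position 1 = 2. So position 5 can't be 2.
position 5 must be 4 (only option left).

position 1=2, position 2=6, position 3=5, position 4=1, position 5=4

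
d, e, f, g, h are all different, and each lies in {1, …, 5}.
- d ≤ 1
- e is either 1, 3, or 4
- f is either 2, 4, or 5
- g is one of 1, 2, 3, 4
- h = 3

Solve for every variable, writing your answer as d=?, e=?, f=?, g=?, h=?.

d=1, e=4, f=5, g=2, h=3

d's domain is down to {1}, so d = 1. So e, g can't be 1.
h must be 3 (only option left). Eliminate 3 elsewhere: e, g.
e must be 4 (only option left). So f, g can't be 4.
g must be 2 (only option left). Strike 2 from f.
f's domain is down to {5}, so f = 5.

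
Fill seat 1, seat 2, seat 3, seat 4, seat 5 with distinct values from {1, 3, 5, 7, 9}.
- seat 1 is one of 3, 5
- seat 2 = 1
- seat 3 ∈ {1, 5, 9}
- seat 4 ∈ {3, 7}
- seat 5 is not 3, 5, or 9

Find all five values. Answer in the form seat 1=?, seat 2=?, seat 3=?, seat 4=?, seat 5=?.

seat 1=5, seat 2=1, seat 3=9, seat 4=3, seat 5=7

seat 2 has just one choice, so seat 2 = 1. Strike 1 from seat 3, seat 5.
That leaves seat 5 = 7. Strike 7 from seat 4.
seat 4's domain is down to {3}, so seat 4 = 3. Eliminate 3 elsewhere: seat 1.
seat 1's domain is down to {5}, so seat 1 = 5. Strike 5 from seat 3.
seat 3 has just one choice, so seat 3 = 9.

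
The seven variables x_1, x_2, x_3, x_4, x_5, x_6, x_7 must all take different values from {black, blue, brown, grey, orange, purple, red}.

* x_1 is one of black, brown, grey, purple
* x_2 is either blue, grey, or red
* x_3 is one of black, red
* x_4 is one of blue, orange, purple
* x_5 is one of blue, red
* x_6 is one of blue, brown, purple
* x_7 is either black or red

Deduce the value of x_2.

grey

Among the 7 variables, orange fits only x_4 (and all 7 values in {black, blue, brown, grey, orange, purple, red} must be used), so x_4 = orange.
The 2 variables x_3 and x_7 are confined to {black, red}, which locks those values in; drop them from x_1, x_2, x_5.
x_5's domain is down to {blue}, so x_5 = blue. So x_2, x_6 can't be blue.
So x_2 = grey.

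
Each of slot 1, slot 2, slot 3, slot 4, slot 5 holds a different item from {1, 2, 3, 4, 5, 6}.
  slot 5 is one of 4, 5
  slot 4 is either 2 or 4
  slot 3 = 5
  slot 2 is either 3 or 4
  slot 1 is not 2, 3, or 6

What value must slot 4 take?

2

slot 3 has just one choice, so slot 3 = 5. Strike 5 from slot 1, slot 5.
slot 5's domain is down to {4}, so slot 5 = 4. So slot 1, slot 2, slot 4 can't be 4.
So slot 4 = 2.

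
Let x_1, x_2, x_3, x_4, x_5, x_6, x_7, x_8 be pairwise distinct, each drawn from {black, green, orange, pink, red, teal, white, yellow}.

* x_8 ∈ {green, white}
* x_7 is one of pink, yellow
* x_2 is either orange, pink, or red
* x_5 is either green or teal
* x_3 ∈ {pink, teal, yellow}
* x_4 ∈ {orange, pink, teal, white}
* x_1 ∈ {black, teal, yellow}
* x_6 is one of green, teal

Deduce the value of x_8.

The 8 variables together cover exactly {black, green, orange, pink, red, teal, white, yellow} — 8 values for 8 variables — and black appears only in x_1's list, so x_1 = black.
The 7 still-open variables together cover exactly {green, orange, pink, red, teal, white, yellow} — 7 values for 7 variables — and red appears only in x_2's list, so x_2 = red.
Among the 6 still-open variables, orange fits only x_4 (and all 6 values in {green, orange, pink, teal, white, yellow} must be used), so x_4 = orange.
Among the 5 still-open variables, white fits only x_8 (and all 5 values in {green, pink, teal, white, yellow} must be used), so x_8 = white.

white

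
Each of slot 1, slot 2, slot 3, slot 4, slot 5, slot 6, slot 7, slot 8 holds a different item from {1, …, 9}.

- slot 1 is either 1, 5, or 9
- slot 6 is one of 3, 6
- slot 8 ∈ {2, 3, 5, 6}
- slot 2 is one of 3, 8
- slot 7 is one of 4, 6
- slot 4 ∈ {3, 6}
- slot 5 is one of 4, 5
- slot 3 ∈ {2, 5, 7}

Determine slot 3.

7

slot 4 and slot 6 share exactly the 2 values {3, 6}; by pigeonhole those values go to them, so strike 3, 6 from slot 2, slot 7, slot 8.
slot 2's domain is down to {8}, so slot 2 = 8.
slot 7 must be 4 (only option left). Remove 4 from slot 5.
slot 5 must be 5 (only option left). Eliminate 5 elsewhere: slot 1, slot 3, slot 8.
slot 8's domain is down to {2}, so slot 8 = 2. Eliminate 2 elsewhere: slot 3.
So slot 3 = 7.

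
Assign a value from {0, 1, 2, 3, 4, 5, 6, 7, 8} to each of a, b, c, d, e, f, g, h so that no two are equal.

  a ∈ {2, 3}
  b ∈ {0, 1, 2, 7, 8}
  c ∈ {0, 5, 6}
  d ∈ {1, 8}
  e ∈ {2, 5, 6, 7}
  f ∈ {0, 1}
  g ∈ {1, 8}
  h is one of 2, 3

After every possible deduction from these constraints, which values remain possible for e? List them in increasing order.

a and h share exactly the 2 values {2, 3}; by pigeonhole those values go to them, so strike 2, 3 from b, e.
The 2 variables d and g are confined to {1, 8}, which locks those values in; drop them from b, f.
f must be 0 (only option left). So b, c can't be 0.
That leaves b = 7. So e can't be 7.
No further eliminations apply; e can still be any of 5, 6.

5, 6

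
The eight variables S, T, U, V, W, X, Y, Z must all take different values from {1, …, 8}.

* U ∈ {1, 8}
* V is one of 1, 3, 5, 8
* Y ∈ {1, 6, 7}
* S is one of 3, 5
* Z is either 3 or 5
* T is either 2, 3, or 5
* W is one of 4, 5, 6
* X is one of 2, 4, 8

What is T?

2

The 8 variables draw from only 8 values {1, 2, 3, 4, 5, 6, 7, 8}, so each is used; only Y can be 7, hence Y = 7.
The 7 still-open variables together cover exactly {1, 2, 3, 4, 5, 6, 8} — 7 values for 7 variables — and 6 appears only in W's list, so W = 6.
The 6 still-open variables together cover exactly {1, 2, 3, 4, 5, 8} — 6 values for 6 variables — and 4 appears only in X's list, so X = 4.
The 5 still-open variables draw from only 5 values {1, 2, 3, 5, 8}, so each is used; only T can be 2, hence T = 2.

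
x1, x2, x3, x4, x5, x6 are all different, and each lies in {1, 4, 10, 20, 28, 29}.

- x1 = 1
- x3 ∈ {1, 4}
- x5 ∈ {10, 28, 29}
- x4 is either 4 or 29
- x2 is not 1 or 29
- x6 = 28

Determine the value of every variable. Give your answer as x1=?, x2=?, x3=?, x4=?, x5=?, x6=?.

x1=1, x2=20, x3=4, x4=29, x5=10, x6=28

x1's domain is down to {1}, so x1 = 1. Strike 1 from x3.
That leaves x3 = 4. So x2, x4 can't be 4.
x4 has just one choice, so x4 = 29. Remove 29 from x5.
x6 must be 28 (only option left). Eliminate 28 elsewhere: x2, x5.
That leaves x5 = 10. Eliminate 10 elsewhere: x2.
That leaves x2 = 20.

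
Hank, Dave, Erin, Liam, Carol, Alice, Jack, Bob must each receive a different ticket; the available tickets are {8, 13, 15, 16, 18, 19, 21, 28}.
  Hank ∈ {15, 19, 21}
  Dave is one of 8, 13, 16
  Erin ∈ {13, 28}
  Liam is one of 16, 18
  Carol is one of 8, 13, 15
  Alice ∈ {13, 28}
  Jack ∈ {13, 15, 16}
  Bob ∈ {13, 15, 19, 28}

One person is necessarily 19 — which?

Among the 8 variables, 18 fits only Liam (and all 8 values in {8, 13, 15, 16, 18, 19, 21, 28} must be used), so Liam = 18.
The 7 still-open variables together cover exactly {8, 13, 15, 16, 19, 21, 28} — 7 values for 7 variables — and 21 appears only in Hank's list, so Hank = 21.
The 6 still-open variables together cover exactly {8, 13, 15, 16, 19, 28} — 6 values for 6 variables — and 19 appears only in Bob's list, so Bob = 19.

Bob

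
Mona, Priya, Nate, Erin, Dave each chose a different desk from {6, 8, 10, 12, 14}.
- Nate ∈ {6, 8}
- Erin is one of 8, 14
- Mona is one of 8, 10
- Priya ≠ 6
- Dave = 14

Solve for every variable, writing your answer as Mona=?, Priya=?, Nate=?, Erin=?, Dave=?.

Dave has just one choice, so Dave = 14. Strike 14 from Priya, Erin.
Erin's domain is down to {8}, so Erin = 8. Strike 8 from Mona, Priya, Nate.
Mona must be 10 (only option left). Strike 10 from Priya.
Priya must be 12 (only option left).
Nate must be 6 (only option left).

Mona=10, Priya=12, Nate=6, Erin=8, Dave=14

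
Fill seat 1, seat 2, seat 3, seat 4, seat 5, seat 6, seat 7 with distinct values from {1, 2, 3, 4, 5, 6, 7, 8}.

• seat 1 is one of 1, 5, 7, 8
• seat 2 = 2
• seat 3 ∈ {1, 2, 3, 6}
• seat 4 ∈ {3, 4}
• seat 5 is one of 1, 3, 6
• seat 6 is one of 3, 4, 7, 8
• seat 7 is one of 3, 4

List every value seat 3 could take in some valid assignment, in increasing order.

seat 2 has just one choice, so seat 2 = 2. So seat 3 can't be 2.
seat 4 and seat 7 between them cover only {3, 4} — a naked pair. Remove those values from seat 3, seat 5, seat 6.
The 2 variables seat 3 and seat 5 are confined to {1, 6}, which locks those values in; drop them from seat 1.
No further eliminations apply; seat 3 can still be any of 1, 6.

1, 6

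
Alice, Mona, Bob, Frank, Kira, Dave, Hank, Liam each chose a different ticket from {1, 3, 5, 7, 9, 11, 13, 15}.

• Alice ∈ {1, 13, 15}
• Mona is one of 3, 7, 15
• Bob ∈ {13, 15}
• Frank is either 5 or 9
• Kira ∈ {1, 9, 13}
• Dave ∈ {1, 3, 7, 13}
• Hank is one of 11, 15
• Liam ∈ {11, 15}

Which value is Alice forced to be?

Among the 8 variables, 5 fits only Frank (and all 8 values in {1, 3, 5, 7, 9, 11, 13, 15} must be used), so Frank = 5.
Among the 7 still-open variables, 9 fits only Kira (and all 7 values in {1, 3, 7, 9, 11, 13, 15} must be used), so Kira = 9.
Hank and Liam share exactly the 2 values {11, 15}; by pigeonhole those values go to them, so strike 11, 15 from Alice, Mona, Bob.
Bob has just one choice, so Bob = 13. So Alice, Dave can't be 13.
So Alice = 1.

1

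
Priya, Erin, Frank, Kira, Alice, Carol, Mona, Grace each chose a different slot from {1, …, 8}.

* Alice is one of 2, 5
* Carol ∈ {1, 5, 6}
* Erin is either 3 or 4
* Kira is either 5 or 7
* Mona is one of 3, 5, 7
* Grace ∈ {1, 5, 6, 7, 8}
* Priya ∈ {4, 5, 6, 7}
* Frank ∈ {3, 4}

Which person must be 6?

The 8 variables together cover exactly {1, 2, 3, 4, 5, 6, 7, 8} — 8 values for 8 variables — and 2 appears only in Alice's list, so Alice = 2.
Among the 7 still-open variables, 8 fits only Grace (and all 7 values in {1, 3, 4, 5, 6, 7, 8} must be used), so Grace = 8.
The 6 still-open variables together cover exactly {1, 3, 4, 5, 6, 7} — 6 values for 6 variables — and 1 appears only in Carol's list, so Carol = 1.
The 5 still-open variables draw from only 5 values {3, 4, 5, 6, 7}, so each is used; only Priya can be 6, hence Priya = 6.

Priya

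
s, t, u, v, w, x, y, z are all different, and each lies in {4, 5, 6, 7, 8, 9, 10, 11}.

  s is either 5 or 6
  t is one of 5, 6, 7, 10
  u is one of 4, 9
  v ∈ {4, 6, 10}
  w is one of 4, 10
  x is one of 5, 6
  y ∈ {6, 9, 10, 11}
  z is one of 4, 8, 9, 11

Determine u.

Among the 8 variables, 7 fits only t (and all 8 values in {4, 5, 6, 7, 8, 9, 10, 11} must be used), so t = 7.
Among the 7 still-open variables, 8 fits only z (and all 7 values in {4, 5, 6, 8, 9, 10, 11} must be used), so z = 8.
The 6 still-open variables draw from only 6 values {4, 5, 6, 9, 10, 11}, so each is used; only y can be 11, hence y = 11.
Among the 5 still-open variables, 9 fits only u (and all 5 values in {4, 5, 6, 9, 10} must be used), so u = 9.

9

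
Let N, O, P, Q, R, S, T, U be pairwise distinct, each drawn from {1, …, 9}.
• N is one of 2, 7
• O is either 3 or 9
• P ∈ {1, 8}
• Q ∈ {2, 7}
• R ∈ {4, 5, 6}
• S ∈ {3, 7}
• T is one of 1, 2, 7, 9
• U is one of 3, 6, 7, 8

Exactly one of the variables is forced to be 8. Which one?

N and Q between them cover only {2, 7} — a naked pair. Remove those values from S, T, U.
That leaves S = 3. Strike 3 from O, U.
O must be 9 (only option left). Remove 9 from T.
That leaves T = 1. Remove 1 from P.
So 8 goes to P.

P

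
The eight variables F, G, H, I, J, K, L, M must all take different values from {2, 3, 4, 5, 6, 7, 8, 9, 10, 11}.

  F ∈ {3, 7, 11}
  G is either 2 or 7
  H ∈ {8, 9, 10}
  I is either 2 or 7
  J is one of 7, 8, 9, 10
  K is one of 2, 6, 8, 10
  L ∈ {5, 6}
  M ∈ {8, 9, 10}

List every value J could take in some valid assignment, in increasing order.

8, 9, 10

The 2 variables G and I are confined to {2, 7}, which locks those values in; drop them from F, J, K.
H, J, M between them cover only {8, 9, 10} — a naked triple. Remove those values from K.
That leaves K = 6. Eliminate 6 elsewhere: L.
L's domain is down to {5}, so L = 5.
No further eliminations apply; J can still be any of 8, 9, 10.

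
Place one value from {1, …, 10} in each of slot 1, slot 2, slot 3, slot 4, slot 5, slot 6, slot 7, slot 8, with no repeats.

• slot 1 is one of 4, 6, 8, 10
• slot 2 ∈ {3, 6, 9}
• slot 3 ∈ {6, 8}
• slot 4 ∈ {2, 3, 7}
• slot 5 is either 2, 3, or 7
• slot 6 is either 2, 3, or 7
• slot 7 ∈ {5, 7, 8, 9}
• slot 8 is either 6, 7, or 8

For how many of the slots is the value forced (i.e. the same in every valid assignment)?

The 3 variables slot 4, slot 5, slot 6 are confined to {2, 3, 7}, which locks those values in; drop them from slot 2, slot 7, slot 8.
slot 3 and slot 8 share exactly the 2 values {6, 8}; by pigeonhole those values go to them, so strike 6, 8 from slot 1, slot 2, slot 7.
slot 2's domain is down to {9}, so slot 2 = 9. Eliminate 9 elsewhere: slot 7.
slot 7 must be 5 (only option left).
Determined: slot 2=9, slot 7=5. The other slots each still have more than one consistent value. That makes 2.

2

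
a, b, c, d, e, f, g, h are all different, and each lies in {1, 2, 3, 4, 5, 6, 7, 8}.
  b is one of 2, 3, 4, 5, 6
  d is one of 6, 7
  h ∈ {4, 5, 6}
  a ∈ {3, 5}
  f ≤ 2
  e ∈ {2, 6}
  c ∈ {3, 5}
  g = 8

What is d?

g must be 8 (only option left).
The 7 still-open variables together cover exactly {1, 2, 3, 4, 5, 6, 7} — 7 values for 7 variables — and 1 appears only in f's list, so f = 1.
The 6 still-open variables together cover exactly {2, 3, 4, 5, 6, 7} — 6 values for 6 variables — and 7 appears only in d's list, so d = 7.

7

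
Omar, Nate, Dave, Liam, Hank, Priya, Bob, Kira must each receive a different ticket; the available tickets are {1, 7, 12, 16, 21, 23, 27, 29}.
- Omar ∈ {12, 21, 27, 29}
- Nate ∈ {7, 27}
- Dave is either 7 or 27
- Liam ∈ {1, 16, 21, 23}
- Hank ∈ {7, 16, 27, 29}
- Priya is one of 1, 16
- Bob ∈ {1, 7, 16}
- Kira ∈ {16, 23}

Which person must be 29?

The 8 variables together cover exactly {1, 7, 12, 16, 21, 23, 27, 29} — 8 values for 8 variables — and 12 appears only in Omar's list, so Omar = 12.
The 7 still-open variables draw from only 7 values {1, 7, 16, 21, 23, 27, 29}, so each is used; only Liam can be 21, hence Liam = 21.
Among the 6 still-open variables, 23 fits only Kira (and all 6 values in {1, 7, 16, 23, 27, 29} must be used), so Kira = 23.
The 5 still-open variables draw from only 5 values {1, 7, 16, 27, 29}, so each is used; only Hank can be 29, hence Hank = 29.

Hank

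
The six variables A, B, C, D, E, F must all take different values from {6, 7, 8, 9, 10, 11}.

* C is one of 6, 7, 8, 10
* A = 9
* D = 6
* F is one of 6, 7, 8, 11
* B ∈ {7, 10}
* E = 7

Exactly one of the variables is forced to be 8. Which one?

C

A has just one choice, so A = 9.
That leaves D = 6. So C, F can't be 6.
E's domain is down to {7}, so E = 7. Strike 7 from B, C, F.
That leaves B = 10. So C can't be 10.
So 8 goes to C.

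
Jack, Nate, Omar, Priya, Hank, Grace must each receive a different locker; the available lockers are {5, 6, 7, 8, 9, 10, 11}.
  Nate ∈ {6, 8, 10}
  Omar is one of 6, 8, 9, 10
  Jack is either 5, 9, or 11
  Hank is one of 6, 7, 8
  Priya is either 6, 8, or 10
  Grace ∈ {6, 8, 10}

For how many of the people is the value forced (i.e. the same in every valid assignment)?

Nate, Priya, Grace between them cover only {6, 8, 10} — a naked triple. Remove those values from Omar, Hank.
That leaves Omar = 9. Remove 9 from Jack.
Hank has just one choice, so Hank = 7.
Determined: Omar=9, Hank=7. The other people each still have more than one consistent value. That makes 2.

2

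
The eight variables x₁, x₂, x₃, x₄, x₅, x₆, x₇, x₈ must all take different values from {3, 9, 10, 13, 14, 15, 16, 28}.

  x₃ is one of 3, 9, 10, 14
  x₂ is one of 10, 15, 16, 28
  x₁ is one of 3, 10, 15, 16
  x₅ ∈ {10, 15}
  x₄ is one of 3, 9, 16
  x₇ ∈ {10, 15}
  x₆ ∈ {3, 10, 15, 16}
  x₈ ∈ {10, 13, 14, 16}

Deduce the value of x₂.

The 8 variables together cover exactly {3, 9, 10, 13, 14, 15, 16, 28} — 8 values for 8 variables — and 13 appears only in x₈'s list, so x₈ = 13.
Among the 7 still-open variables, 14 fits only x₃ (and all 7 values in {3, 9, 10, 14, 15, 16, 28} must be used), so x₃ = 14.
The 6 still-open variables together cover exactly {3, 9, 10, 15, 16, 28} — 6 values for 6 variables — and 9 appears only in x₄'s list, so x₄ = 9.
The 5 still-open variables draw from only 5 values {3, 10, 15, 16, 28}, so each is used; only x₂ can be 28, hence x₂ = 28.

28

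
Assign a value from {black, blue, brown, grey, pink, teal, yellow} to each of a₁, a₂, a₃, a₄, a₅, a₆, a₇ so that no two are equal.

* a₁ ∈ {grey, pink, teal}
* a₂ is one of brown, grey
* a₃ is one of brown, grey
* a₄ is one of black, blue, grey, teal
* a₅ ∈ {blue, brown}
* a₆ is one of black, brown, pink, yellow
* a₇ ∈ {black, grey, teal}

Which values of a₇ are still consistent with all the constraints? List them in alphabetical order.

The 7 variables together cover exactly {black, blue, brown, grey, pink, teal, yellow} — 7 values for 7 variables — and yellow appears only in a₆'s list, so a₆ = yellow.
Among the 6 still-open variables, pink fits only a₁ (and all 6 values in {black, blue, brown, grey, pink, teal} must be used), so a₁ = pink.
a₂ and a₃ between them cover only {brown, grey} — a naked pair. Remove those values from a₄, a₅, a₇.
That leaves a₅ = blue. Remove blue from a₄.
No further eliminations apply; a₇ can still be any of black, teal.

black, teal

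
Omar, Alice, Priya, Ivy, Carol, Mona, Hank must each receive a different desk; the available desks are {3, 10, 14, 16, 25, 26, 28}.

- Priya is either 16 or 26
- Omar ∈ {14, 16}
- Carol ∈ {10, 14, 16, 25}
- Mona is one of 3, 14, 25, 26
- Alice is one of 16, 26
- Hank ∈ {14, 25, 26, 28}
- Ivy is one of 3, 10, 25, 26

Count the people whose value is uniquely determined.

2

Among the 7 variables, 28 fits only Hank (and all 7 values in {3, 10, 14, 16, 25, 26, 28} must be used), so Hank = 28.
Alice and Priya share exactly the 2 values {16, 26}; by pigeonhole those values go to them, so strike 16, 26 from Omar, Ivy, Carol, Mona.
That leaves Omar = 14. So Carol, Mona can't be 14.
Determined: Omar=14, Hank=28. The other people each still have more than one consistent value. That makes 2.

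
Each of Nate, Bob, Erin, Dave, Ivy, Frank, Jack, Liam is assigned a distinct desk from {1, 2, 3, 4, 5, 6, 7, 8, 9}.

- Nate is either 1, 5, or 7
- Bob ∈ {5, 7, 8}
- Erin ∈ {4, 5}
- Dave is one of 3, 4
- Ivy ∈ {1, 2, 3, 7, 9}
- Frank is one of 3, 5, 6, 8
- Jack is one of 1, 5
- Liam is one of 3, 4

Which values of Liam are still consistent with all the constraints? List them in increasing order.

The 2 variables Dave and Liam are confined to {3, 4}, which locks those values in; drop them from Erin, Ivy, Frank.
Erin must be 5 (only option left). Remove 5 from Nate, Bob, Frank, Jack.
That leaves Jack = 1. Remove 1 from Nate, Ivy.
Nate's domain is down to {7}, so Nate = 7. Strike 7 from Bob, Ivy.
That leaves Bob = 8. Remove 8 from Frank.
Frank's domain is down to {6}, so Frank = 6.
No further eliminations apply; Liam can still be any of 3, 4.

3, 4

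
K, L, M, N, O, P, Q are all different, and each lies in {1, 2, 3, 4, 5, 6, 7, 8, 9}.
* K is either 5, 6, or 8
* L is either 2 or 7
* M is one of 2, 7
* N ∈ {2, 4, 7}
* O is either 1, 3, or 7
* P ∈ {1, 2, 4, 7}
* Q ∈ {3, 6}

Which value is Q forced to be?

6

L and M share exactly the 2 values {2, 7}; by pigeonhole those values go to them, so strike 2, 7 from N, O, P.
N must be 4 (only option left). Eliminate 4 elsewhere: P.
That leaves P = 1. Remove 1 from O.
That leaves O = 3. Strike 3 from Q.
So Q = 6.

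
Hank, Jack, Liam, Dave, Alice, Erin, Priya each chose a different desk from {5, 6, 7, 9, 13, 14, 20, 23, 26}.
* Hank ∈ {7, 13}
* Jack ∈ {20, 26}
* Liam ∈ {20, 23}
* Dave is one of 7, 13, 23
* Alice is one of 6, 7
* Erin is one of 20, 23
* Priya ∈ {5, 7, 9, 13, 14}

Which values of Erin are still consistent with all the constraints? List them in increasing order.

Liam and Erin share exactly the 2 values {20, 23}; by pigeonhole those values go to them, so strike 20, 23 from Jack, Dave.
Jack's domain is down to {26}, so Jack = 26.
The 2 variables Hank and Dave are confined to {7, 13}, which locks those values in; drop them from Alice, Priya.
That leaves Alice = 6.
No further eliminations apply; Erin can still be any of 20, 23.

20, 23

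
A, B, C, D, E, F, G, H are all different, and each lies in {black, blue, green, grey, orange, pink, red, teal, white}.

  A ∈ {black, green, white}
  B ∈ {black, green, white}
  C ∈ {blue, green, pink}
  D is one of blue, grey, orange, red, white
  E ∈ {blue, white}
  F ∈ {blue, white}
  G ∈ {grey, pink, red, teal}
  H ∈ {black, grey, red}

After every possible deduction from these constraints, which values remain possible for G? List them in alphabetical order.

The 2 variables E and F are confined to {blue, white}, which locks those values in; drop them from A, B, C, D.
A and B share exactly the 2 values {black, green}; by pigeonhole those values go to them, so strike black, green from C, H.
C has just one choice, so C = pink. Eliminate pink elsewhere: G.
No further eliminations apply; G can still be any of grey, red, teal.

grey, red, teal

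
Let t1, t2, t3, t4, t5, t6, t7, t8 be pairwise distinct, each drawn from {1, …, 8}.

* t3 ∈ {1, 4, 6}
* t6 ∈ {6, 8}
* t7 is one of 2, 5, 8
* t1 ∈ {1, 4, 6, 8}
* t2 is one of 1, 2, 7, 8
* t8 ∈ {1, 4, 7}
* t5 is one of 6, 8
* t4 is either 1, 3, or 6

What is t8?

7

The 8 variables draw from only 8 values {1, 2, 3, 4, 5, 6, 7, 8}, so each is used; only t4 can be 3, hence t4 = 3.
The 7 still-open variables together cover exactly {1, 2, 4, 5, 6, 7, 8} — 7 values for 7 variables — and 5 appears only in t7's list, so t7 = 5.
The 6 still-open variables together cover exactly {1, 2, 4, 6, 7, 8} — 6 values for 6 variables — and 2 appears only in t2's list, so t2 = 2.
Among the 5 still-open variables, 7 fits only t8 (and all 5 values in {1, 4, 6, 7, 8} must be used), so t8 = 7.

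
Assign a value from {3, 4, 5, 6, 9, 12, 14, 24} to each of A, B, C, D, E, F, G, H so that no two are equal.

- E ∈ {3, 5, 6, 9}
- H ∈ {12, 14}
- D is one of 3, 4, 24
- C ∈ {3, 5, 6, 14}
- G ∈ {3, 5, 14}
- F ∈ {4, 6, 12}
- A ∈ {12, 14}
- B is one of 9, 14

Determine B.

The 8 variables draw from only 8 values {3, 4, 5, 6, 9, 12, 14, 24}, so each is used; only D can be 24, hence D = 24.
Among the 7 still-open variables, 4 fits only F (and all 7 values in {3, 4, 5, 6, 9, 12, 14} must be used), so F = 4.
The 2 variables A and H are confined to {12, 14}, which locks those values in; drop them from B, C, G.
So B = 9.

9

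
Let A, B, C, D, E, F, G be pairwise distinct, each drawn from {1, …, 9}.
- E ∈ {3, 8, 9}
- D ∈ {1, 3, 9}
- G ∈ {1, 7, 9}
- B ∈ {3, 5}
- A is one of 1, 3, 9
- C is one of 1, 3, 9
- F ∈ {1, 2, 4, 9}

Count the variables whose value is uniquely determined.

3

A, C, D between them cover only {1, 3, 9} — a naked triple. Remove those values from B, E, F, G.
That leaves B = 5.
E's domain is down to {8}, so E = 8.
G's domain is down to {7}, so G = 7.
Determined: B=5, E=8, G=7. The other variables each still have more than one consistent value. That makes 3.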